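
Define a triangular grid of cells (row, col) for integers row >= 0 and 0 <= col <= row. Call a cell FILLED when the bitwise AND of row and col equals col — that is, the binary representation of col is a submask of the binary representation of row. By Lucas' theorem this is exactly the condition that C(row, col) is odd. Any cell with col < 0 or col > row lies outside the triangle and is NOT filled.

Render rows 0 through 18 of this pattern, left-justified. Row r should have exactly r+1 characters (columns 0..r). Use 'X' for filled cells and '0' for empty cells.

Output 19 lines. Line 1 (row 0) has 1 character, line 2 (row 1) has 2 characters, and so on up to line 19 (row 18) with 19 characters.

r0=0: X
r1=1: XX
r2=10: X0X
r3=11: XXXX
r4=100: X000X
r5=101: XX00XX
r6=110: X0X0X0X
r7=111: XXXXXXXX
r8=1000: X0000000X
r9=1001: XX000000XX
r10=1010: X0X00000X0X
r11=1011: XXXX0000XXXX
r12=1100: X000X000X000X
r13=1101: XX00XX00XX00XX
r14=1110: X0X0X0X0X0X0X0X
r15=1111: XXXXXXXXXXXXXXXX
r16=10000: X000000000000000X
r17=10001: XX00000000000000XX
r18=10010: X0X0000000000000X0X

Answer: X
XX
X0X
XXXX
X000X
XX00XX
X0X0X0X
XXXXXXXX
X0000000X
XX000000XX
X0X00000X0X
XXXX0000XXXX
X000X000X000X
XX00XX00XX00XX
X0X0X0X0X0X0X0X
XXXXXXXXXXXXXXXX
X000000000000000X
XX00000000000000XX
X0X0000000000000X0X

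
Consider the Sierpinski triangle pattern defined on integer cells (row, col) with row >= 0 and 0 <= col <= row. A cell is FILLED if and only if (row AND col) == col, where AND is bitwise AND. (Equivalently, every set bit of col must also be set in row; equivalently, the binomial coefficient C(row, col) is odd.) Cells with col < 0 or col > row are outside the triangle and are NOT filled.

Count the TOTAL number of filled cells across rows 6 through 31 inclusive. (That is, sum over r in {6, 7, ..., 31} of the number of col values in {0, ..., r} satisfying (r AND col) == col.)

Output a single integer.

r6=110 pc2: +4 =4
r7=111 pc3: +8 =12
r8=1000 pc1: +2 =14
r9=1001 pc2: +4 =18
r10=1010 pc2: +4 =22
r11=1011 pc3: +8 =30
r12=1100 pc2: +4 =34
r13=1101 pc3: +8 =42
r14=1110 pc3: +8 =50
r15=1111 pc4: +16 =66
r16=10000 pc1: +2 =68
r17=10001 pc2: +4 =72
r18=10010 pc2: +4 =76
r19=10011 pc3: +8 =84
r20=10100 pc2: +4 =88
r21=10101 pc3: +8 =96
r22=10110 pc3: +8 =104
r23=10111 pc4: +16 =120
r24=11000 pc2: +4 =124
r25=11001 pc3: +8 =132
r26=11010 pc3: +8 =140
r27=11011 pc4: +16 =156
r28=11100 pc3: +8 =164
r29=11101 pc4: +16 =180
r30=11110 pc4: +16 =196
r31=11111 pc5: +32 =228

Answer: 228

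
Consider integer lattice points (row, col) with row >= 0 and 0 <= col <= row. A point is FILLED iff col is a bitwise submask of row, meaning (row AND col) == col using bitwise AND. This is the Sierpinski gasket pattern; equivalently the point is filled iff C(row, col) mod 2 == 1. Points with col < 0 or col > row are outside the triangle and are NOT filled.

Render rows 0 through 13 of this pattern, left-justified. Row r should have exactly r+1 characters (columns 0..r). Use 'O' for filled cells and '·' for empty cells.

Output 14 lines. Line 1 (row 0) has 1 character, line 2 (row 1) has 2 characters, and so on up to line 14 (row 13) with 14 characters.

Answer: O
OO
O·O
OOOO
O···O
OO··OO
O·O·O·O
OOOOOOOO
O·······O
OO······OO
O·O·····O·O
OOOO····OOOO
O···O···O···O
OO··OO··OO··OO

Derivation:
r0=0: O
r1=1: OO
r2=10: O·O
r3=11: OOOO
r4=100: O···O
r5=101: OO··OO
r6=110: O·O·O·O
r7=111: OOOOOOOO
r8=1000: O·······O
r9=1001: OO······OO
r10=1010: O·O·····O·O
r11=1011: OOOO····OOOO
r12=1100: O···O···O···O
r13=1101: OO··OO··OO··OO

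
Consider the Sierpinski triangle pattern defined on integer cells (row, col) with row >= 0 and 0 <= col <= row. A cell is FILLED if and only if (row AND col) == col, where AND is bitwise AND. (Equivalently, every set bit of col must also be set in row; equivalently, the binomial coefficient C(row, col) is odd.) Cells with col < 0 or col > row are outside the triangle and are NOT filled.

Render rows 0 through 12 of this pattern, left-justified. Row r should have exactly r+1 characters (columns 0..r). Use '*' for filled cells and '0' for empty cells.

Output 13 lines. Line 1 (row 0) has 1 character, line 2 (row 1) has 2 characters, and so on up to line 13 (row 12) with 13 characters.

Answer: *
**
*0*
****
*000*
**00**
*0*0*0*
********
*0000000*
**000000**
*0*00000*0*
****0000****
*000*000*000*

Derivation:
r0=0: *
r1=1: **
r2=10: *0*
r3=11: ****
r4=100: *000*
r5=101: **00**
r6=110: *0*0*0*
r7=111: ********
r8=1000: *0000000*
r9=1001: **000000**
r10=1010: *0*00000*0*
r11=1011: ****0000****
r12=1100: *000*000*000*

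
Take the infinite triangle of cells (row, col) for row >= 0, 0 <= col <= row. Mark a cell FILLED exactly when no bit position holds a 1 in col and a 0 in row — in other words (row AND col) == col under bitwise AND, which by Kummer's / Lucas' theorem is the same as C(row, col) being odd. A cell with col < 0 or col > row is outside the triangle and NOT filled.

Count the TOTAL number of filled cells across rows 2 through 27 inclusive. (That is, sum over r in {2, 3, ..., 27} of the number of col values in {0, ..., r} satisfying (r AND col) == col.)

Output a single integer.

r2=10 pc1: +2 =2
r3=11 pc2: +4 =6
r4=100 pc1: +2 =8
r5=101 pc2: +4 =12
r6=110 pc2: +4 =16
r7=111 pc3: +8 =24
r8=1000 pc1: +2 =26
r9=1001 pc2: +4 =30
r10=1010 pc2: +4 =34
r11=1011 pc3: +8 =42
r12=1100 pc2: +4 =46
r13=1101 pc3: +8 =54
r14=1110 pc3: +8 =62
r15=1111 pc4: +16 =78
r16=10000 pc1: +2 =80
r17=10001 pc2: +4 =84
r18=10010 pc2: +4 =88
r19=10011 pc3: +8 =96
r20=10100 pc2: +4 =100
r21=10101 pc3: +8 =108
r22=10110 pc3: +8 =116
r23=10111 pc4: +16 =132
r24=11000 pc2: +4 =136
r25=11001 pc3: +8 =144
r26=11010 pc3: +8 =152
r27=11011 pc4: +16 =168

Answer: 168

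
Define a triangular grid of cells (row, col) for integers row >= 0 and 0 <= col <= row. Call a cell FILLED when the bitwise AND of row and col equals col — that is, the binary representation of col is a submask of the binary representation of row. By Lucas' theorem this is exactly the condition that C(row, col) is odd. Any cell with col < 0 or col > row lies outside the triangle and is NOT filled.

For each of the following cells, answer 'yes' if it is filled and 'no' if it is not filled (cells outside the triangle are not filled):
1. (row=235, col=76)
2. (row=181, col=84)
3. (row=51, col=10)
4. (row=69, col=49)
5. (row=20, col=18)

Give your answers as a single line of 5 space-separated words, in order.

Answer: no no no no no

Derivation:
(235,76): row=0b11101011, col=0b1001100, row AND col = 0b1001000 = 72; 72 != 76 -> empty
(181,84): row=0b10110101, col=0b1010100, row AND col = 0b10100 = 20; 20 != 84 -> empty
(51,10): row=0b110011, col=0b1010, row AND col = 0b10 = 2; 2 != 10 -> empty
(69,49): row=0b1000101, col=0b110001, row AND col = 0b1 = 1; 1 != 49 -> empty
(20,18): row=0b10100, col=0b10010, row AND col = 0b10000 = 16; 16 != 18 -> empty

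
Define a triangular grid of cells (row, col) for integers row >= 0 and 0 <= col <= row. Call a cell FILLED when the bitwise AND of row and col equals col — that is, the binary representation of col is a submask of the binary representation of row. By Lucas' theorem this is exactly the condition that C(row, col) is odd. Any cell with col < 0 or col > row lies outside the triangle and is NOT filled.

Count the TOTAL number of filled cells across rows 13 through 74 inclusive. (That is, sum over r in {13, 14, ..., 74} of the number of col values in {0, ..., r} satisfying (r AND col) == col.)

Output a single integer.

r13=1101 pc3: +8 =8
r14=1110 pc3: +8 =16
r15=1111 pc4: +16 =32
r16=10000 pc1: +2 =34
r17=10001 pc2: +4 =38
r18=10010 pc2: +4 =42
r19=10011 pc3: +8 =50
r20=10100 pc2: +4 =54
r21=10101 pc3: +8 =62
r22=10110 pc3: +8 =70
r23=10111 pc4: +16 =86
r24=11000 pc2: +4 =90
r25=11001 pc3: +8 =98
r26=11010 pc3: +8 =106
r27=11011 pc4: +16 =122
r28=11100 pc3: +8 =130
r29=11101 pc4: +16 =146
r30=11110 pc4: +16 =162
r31=11111 pc5: +32 =194
r32=100000 pc1: +2 =196
r33=100001 pc2: +4 =200
r34=100010 pc2: +4 =204
r35=100011 pc3: +8 =212
r36=100100 pc2: +4 =216
r37=100101 pc3: +8 =224
r38=100110 pc3: +8 =232
r39=100111 pc4: +16 =248
r40=101000 pc2: +4 =252
r41=101001 pc3: +8 =260
r42=101010 pc3: +8 =268
r43=101011 pc4: +16 =284
r44=101100 pc3: +8 =292
r45=101101 pc4: +16 =308
r46=101110 pc4: +16 =324
r47=101111 pc5: +32 =356
r48=110000 pc2: +4 =360
r49=110001 pc3: +8 =368
r50=110010 pc3: +8 =376
r51=110011 pc4: +16 =392
r52=110100 pc3: +8 =400
r53=110101 pc4: +16 =416
r54=110110 pc4: +16 =432
r55=110111 pc5: +32 =464
r56=111000 pc3: +8 =472
r57=111001 pc4: +16 =488
r58=111010 pc4: +16 =504
r59=111011 pc5: +32 =536
r60=111100 pc4: +16 =552
r61=111101 pc5: +32 =584
r62=111110 pc5: +32 =616
r63=111111 pc6: +64 =680
r64=1000000 pc1: +2 =682
r65=1000001 pc2: +4 =686
r66=1000010 pc2: +4 =690
r67=1000011 pc3: +8 =698
r68=1000100 pc2: +4 =702
r69=1000101 pc3: +8 =710
r70=1000110 pc3: +8 =718
r71=1000111 pc4: +16 =734
r72=1001000 pc2: +4 =738
r73=1001001 pc3: +8 =746
r74=1001010 pc3: +8 =754

Answer: 754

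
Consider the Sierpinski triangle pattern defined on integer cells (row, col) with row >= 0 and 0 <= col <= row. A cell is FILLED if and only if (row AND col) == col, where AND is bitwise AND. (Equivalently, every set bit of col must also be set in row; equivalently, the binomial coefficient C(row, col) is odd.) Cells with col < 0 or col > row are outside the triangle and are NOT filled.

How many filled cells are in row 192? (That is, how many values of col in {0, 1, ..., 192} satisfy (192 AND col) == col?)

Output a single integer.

Answer: 4

Derivation:
192 in binary = 11000000
popcount(192) = number of 1-bits in 11000000 = 2
A col c satisfies (192 AND c) == c iff every set bit of c is also set in 192; each of the 2 set bits of 192 can independently be on or off in c.
count = 2^2 = 4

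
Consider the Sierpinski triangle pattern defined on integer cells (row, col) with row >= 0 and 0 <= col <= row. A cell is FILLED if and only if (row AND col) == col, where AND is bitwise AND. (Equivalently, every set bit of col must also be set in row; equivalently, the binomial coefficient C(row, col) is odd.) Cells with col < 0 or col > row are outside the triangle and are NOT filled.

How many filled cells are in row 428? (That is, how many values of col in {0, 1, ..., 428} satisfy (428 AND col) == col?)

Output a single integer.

428 in binary = 110101100
popcount(428) = number of 1-bits in 110101100 = 5
A col c satisfies (428 AND c) == c iff every set bit of c is also set in 428; each of the 5 set bits of 428 can independently be on or off in c.
count = 2^5 = 32

Answer: 32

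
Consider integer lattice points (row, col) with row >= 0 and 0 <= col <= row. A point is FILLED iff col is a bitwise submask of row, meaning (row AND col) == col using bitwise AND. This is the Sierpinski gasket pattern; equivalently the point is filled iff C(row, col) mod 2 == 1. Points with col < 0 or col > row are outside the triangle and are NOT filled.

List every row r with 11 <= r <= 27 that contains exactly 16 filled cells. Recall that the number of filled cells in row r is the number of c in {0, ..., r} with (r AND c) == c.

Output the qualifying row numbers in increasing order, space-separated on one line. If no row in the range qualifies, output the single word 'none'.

Row r has 2^popcount(r) filled cells, so we need popcount(r) = log2(16) = 4.
Scan r = 11..27 and keep those with exactly 4 one-bits:
r=11=1011 popcount=3 -> skip
r=12=1100 popcount=2 -> skip
r=13=1101 popcount=3 -> skip
r=14=1110 popcount=3 -> skip
r=15=1111 popcount=4 -> KEEP
r=16=10000 popcount=1 -> skip
r=17=10001 popcount=2 -> skip
r=18=10010 popcount=2 -> skip
r=19=10011 popcount=3 -> skip
r=20=10100 popcount=2 -> skip
r=21=10101 popcount=3 -> skip
r=22=10110 popcount=3 -> skip
r=23=10111 popcount=4 -> KEEP
r=24=11000 popcount=2 -> skip
r=25=11001 popcount=3 -> skip
r=26=11010 popcount=3 -> skip
r=27=11011 popcount=4 -> KEEP
Kept rows: 15 23 27

Answer: 15 23 27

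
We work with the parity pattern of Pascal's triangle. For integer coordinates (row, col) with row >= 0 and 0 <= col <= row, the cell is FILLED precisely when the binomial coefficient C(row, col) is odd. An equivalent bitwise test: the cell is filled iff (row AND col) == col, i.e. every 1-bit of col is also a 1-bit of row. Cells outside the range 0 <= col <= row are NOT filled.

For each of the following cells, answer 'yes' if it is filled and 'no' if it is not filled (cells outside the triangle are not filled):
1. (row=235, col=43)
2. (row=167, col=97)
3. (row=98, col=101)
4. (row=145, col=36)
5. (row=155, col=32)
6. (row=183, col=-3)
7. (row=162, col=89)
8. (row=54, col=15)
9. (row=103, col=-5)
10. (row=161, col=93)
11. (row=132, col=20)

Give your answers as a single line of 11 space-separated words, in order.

Answer: yes no no no no no no no no no no

Derivation:
(235,43): row=0b11101011, col=0b101011, row AND col = 0b101011 = 43; 43 == 43 -> filled
(167,97): row=0b10100111, col=0b1100001, row AND col = 0b100001 = 33; 33 != 97 -> empty
(98,101): col outside [0, 98] -> not filled
(145,36): row=0b10010001, col=0b100100, row AND col = 0b0 = 0; 0 != 36 -> empty
(155,32): row=0b10011011, col=0b100000, row AND col = 0b0 = 0; 0 != 32 -> empty
(183,-3): col outside [0, 183] -> not filled
(162,89): row=0b10100010, col=0b1011001, row AND col = 0b0 = 0; 0 != 89 -> empty
(54,15): row=0b110110, col=0b1111, row AND col = 0b110 = 6; 6 != 15 -> empty
(103,-5): col outside [0, 103] -> not filled
(161,93): row=0b10100001, col=0b1011101, row AND col = 0b1 = 1; 1 != 93 -> empty
(132,20): row=0b10000100, col=0b10100, row AND col = 0b100 = 4; 4 != 20 -> empty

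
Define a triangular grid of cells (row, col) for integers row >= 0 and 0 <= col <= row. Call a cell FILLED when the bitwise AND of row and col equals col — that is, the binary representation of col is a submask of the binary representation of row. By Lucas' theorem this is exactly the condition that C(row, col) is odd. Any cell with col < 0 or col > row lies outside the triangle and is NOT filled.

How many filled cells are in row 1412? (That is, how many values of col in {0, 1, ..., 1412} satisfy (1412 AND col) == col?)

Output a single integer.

1412 in binary = 10110000100
popcount(1412) = number of 1-bits in 10110000100 = 4
A col c satisfies (1412 AND c) == c iff every set bit of c is also set in 1412; each of the 4 set bits of 1412 can independently be on or off in c.
count = 2^4 = 16

Answer: 16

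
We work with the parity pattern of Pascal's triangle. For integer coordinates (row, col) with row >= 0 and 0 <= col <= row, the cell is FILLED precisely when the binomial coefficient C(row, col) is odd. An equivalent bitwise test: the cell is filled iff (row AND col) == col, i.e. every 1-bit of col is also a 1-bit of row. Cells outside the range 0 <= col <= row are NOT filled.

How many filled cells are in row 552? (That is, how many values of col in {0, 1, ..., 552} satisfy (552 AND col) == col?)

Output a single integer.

552 in binary = 1000101000
popcount(552) = number of 1-bits in 1000101000 = 3
A col c satisfies (552 AND c) == c iff every set bit of c is also set in 552; each of the 3 set bits of 552 can independently be on or off in c.
count = 2^3 = 8

Answer: 8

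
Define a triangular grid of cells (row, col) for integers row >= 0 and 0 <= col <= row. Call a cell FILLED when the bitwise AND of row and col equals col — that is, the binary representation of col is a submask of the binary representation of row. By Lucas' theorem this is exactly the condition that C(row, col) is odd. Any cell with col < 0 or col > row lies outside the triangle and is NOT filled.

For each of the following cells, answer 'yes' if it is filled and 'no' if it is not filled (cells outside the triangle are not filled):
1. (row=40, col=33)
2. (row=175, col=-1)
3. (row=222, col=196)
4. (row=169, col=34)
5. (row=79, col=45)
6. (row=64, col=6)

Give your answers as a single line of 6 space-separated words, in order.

Answer: no no yes no no no

Derivation:
(40,33): row=0b101000, col=0b100001, row AND col = 0b100000 = 32; 32 != 33 -> empty
(175,-1): col outside [0, 175] -> not filled
(222,196): row=0b11011110, col=0b11000100, row AND col = 0b11000100 = 196; 196 == 196 -> filled
(169,34): row=0b10101001, col=0b100010, row AND col = 0b100000 = 32; 32 != 34 -> empty
(79,45): row=0b1001111, col=0b101101, row AND col = 0b1101 = 13; 13 != 45 -> empty
(64,6): row=0b1000000, col=0b110, row AND col = 0b0 = 0; 0 != 6 -> empty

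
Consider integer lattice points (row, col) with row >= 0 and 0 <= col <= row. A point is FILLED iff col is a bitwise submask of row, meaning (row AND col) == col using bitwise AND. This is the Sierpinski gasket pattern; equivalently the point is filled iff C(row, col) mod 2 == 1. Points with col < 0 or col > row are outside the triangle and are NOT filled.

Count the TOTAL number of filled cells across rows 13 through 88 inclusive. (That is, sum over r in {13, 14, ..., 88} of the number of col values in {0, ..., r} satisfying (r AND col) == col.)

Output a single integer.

Answer: 958

Derivation:
r13=1101 pc3: +8 =8
r14=1110 pc3: +8 =16
r15=1111 pc4: +16 =32
r16=10000 pc1: +2 =34
r17=10001 pc2: +4 =38
r18=10010 pc2: +4 =42
r19=10011 pc3: +8 =50
r20=10100 pc2: +4 =54
r21=10101 pc3: +8 =62
r22=10110 pc3: +8 =70
r23=10111 pc4: +16 =86
r24=11000 pc2: +4 =90
r25=11001 pc3: +8 =98
r26=11010 pc3: +8 =106
r27=11011 pc4: +16 =122
r28=11100 pc3: +8 =130
r29=11101 pc4: +16 =146
r30=11110 pc4: +16 =162
r31=11111 pc5: +32 =194
r32=100000 pc1: +2 =196
r33=100001 pc2: +4 =200
r34=100010 pc2: +4 =204
r35=100011 pc3: +8 =212
r36=100100 pc2: +4 =216
r37=100101 pc3: +8 =224
r38=100110 pc3: +8 =232
r39=100111 pc4: +16 =248
r40=101000 pc2: +4 =252
r41=101001 pc3: +8 =260
r42=101010 pc3: +8 =268
r43=101011 pc4: +16 =284
r44=101100 pc3: +8 =292
r45=101101 pc4: +16 =308
r46=101110 pc4: +16 =324
r47=101111 pc5: +32 =356
r48=110000 pc2: +4 =360
r49=110001 pc3: +8 =368
r50=110010 pc3: +8 =376
r51=110011 pc4: +16 =392
r52=110100 pc3: +8 =400
r53=110101 pc4: +16 =416
r54=110110 pc4: +16 =432
r55=110111 pc5: +32 =464
r56=111000 pc3: +8 =472
r57=111001 pc4: +16 =488
r58=111010 pc4: +16 =504
r59=111011 pc5: +32 =536
r60=111100 pc4: +16 =552
r61=111101 pc5: +32 =584
r62=111110 pc5: +32 =616
r63=111111 pc6: +64 =680
r64=1000000 pc1: +2 =682
r65=1000001 pc2: +4 =686
r66=1000010 pc2: +4 =690
r67=1000011 pc3: +8 =698
r68=1000100 pc2: +4 =702
r69=1000101 pc3: +8 =710
r70=1000110 pc3: +8 =718
r71=1000111 pc4: +16 =734
r72=1001000 pc2: +4 =738
r73=1001001 pc3: +8 =746
r74=1001010 pc3: +8 =754
r75=1001011 pc4: +16 =770
r76=1001100 pc3: +8 =778
r77=1001101 pc4: +16 =794
r78=1001110 pc4: +16 =810
r79=1001111 pc5: +32 =842
r80=1010000 pc2: +4 =846
r81=1010001 pc3: +8 =854
r82=1010010 pc3: +8 =862
r83=1010011 pc4: +16 =878
r84=1010100 pc3: +8 =886
r85=1010101 pc4: +16 =902
r86=1010110 pc4: +16 =918
r87=1010111 pc5: +32 =950
r88=1011000 pc3: +8 =958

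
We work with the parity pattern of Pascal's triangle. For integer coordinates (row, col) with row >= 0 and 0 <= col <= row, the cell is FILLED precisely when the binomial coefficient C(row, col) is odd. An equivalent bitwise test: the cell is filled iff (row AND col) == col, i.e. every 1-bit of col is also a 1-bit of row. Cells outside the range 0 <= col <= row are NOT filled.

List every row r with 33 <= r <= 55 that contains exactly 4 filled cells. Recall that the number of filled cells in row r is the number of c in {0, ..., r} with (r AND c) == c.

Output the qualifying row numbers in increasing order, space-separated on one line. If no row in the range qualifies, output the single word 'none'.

Answer: 33 34 36 40 48

Derivation:
Row r has 2^popcount(r) filled cells, so we need popcount(r) = log2(4) = 2.
Scan r = 33..55 and keep those with exactly 2 one-bits:
r=33=100001 popcount=2 -> KEEP
r=34=100010 popcount=2 -> KEEP
r=35=100011 popcount=3 -> skip
r=36=100100 popcount=2 -> KEEP
r=37=100101 popcount=3 -> skip
r=38=100110 popcount=3 -> skip
r=39=100111 popcount=4 -> skip
r=40=101000 popcount=2 -> KEEP
r=41=101001 popcount=3 -> skip
r=42=101010 popcount=3 -> skip
r=43=101011 popcount=4 -> skip
r=44=101100 popcount=3 -> skip
r=45=101101 popcount=4 -> skip
r=46=101110 popcount=4 -> skip
r=47=101111 popcount=5 -> skip
r=48=110000 popcount=2 -> KEEP
r=49=110001 popcount=3 -> skip
r=50=110010 popcount=3 -> skip
r=51=110011 popcount=4 -> skip
r=52=110100 popcount=3 -> skip
r=53=110101 popcount=4 -> skip
r=54=110110 popcount=4 -> skip
r=55=110111 popcount=5 -> skip
Kept rows: 33 34 36 40 48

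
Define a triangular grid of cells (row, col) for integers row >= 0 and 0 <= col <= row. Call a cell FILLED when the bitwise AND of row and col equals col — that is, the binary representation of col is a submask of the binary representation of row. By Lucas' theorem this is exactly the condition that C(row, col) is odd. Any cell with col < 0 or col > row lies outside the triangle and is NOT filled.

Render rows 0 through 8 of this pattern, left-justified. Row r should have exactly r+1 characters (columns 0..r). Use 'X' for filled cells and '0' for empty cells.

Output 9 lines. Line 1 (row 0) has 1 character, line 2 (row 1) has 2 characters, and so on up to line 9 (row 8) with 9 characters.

Answer: X
XX
X0X
XXXX
X000X
XX00XX
X0X0X0X
XXXXXXXX
X0000000X

Derivation:
r0=0: X
r1=1: XX
r2=10: X0X
r3=11: XXXX
r4=100: X000X
r5=101: XX00XX
r6=110: X0X0X0X
r7=111: XXXXXXXX
r8=1000: X0000000X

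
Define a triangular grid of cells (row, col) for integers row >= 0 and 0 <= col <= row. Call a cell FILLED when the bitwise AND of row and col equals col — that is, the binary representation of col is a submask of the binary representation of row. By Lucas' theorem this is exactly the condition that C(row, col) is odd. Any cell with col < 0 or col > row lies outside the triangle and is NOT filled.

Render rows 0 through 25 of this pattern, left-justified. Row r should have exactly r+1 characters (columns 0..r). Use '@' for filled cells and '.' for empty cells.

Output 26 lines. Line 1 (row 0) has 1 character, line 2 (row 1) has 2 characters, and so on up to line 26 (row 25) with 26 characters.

r0=0: @
r1=1: @@
r2=10: @.@
r3=11: @@@@
r4=100: @...@
r5=101: @@..@@
r6=110: @.@.@.@
r7=111: @@@@@@@@
r8=1000: @.......@
r9=1001: @@......@@
r10=1010: @.@.....@.@
r11=1011: @@@@....@@@@
r12=1100: @...@...@...@
r13=1101: @@..@@..@@..@@
r14=1110: @.@.@.@.@.@.@.@
r15=1111: @@@@@@@@@@@@@@@@
r16=10000: @...............@
r17=10001: @@..............@@
r18=10010: @.@.............@.@
r19=10011: @@@@............@@@@
r20=10100: @...@...........@...@
r21=10101: @@..@@..........@@..@@
r22=10110: @.@.@.@.........@.@.@.@
r23=10111: @@@@@@@@........@@@@@@@@
r24=11000: @.......@.......@.......@
r25=11001: @@......@@......@@......@@

Answer: @
@@
@.@
@@@@
@...@
@@..@@
@.@.@.@
@@@@@@@@
@.......@
@@......@@
@.@.....@.@
@@@@....@@@@
@...@...@...@
@@..@@..@@..@@
@.@.@.@.@.@.@.@
@@@@@@@@@@@@@@@@
@...............@
@@..............@@
@.@.............@.@
@@@@............@@@@
@...@...........@...@
@@..@@..........@@..@@
@.@.@.@.........@.@.@.@
@@@@@@@@........@@@@@@@@
@.......@.......@.......@
@@......@@......@@......@@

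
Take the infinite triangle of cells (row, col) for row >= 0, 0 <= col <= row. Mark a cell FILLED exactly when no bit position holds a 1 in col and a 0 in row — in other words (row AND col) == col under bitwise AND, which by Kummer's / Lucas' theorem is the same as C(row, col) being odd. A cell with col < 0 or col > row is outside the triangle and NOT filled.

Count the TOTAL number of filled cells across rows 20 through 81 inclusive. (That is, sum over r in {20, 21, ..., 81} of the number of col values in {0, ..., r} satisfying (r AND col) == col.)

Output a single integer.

Answer: 804

Derivation:
r20=10100 pc2: +4 =4
r21=10101 pc3: +8 =12
r22=10110 pc3: +8 =20
r23=10111 pc4: +16 =36
r24=11000 pc2: +4 =40
r25=11001 pc3: +8 =48
r26=11010 pc3: +8 =56
r27=11011 pc4: +16 =72
r28=11100 pc3: +8 =80
r29=11101 pc4: +16 =96
r30=11110 pc4: +16 =112
r31=11111 pc5: +32 =144
r32=100000 pc1: +2 =146
r33=100001 pc2: +4 =150
r34=100010 pc2: +4 =154
r35=100011 pc3: +8 =162
r36=100100 pc2: +4 =166
r37=100101 pc3: +8 =174
r38=100110 pc3: +8 =182
r39=100111 pc4: +16 =198
r40=101000 pc2: +4 =202
r41=101001 pc3: +8 =210
r42=101010 pc3: +8 =218
r43=101011 pc4: +16 =234
r44=101100 pc3: +8 =242
r45=101101 pc4: +16 =258
r46=101110 pc4: +16 =274
r47=101111 pc5: +32 =306
r48=110000 pc2: +4 =310
r49=110001 pc3: +8 =318
r50=110010 pc3: +8 =326
r51=110011 pc4: +16 =342
r52=110100 pc3: +8 =350
r53=110101 pc4: +16 =366
r54=110110 pc4: +16 =382
r55=110111 pc5: +32 =414
r56=111000 pc3: +8 =422
r57=111001 pc4: +16 =438
r58=111010 pc4: +16 =454
r59=111011 pc5: +32 =486
r60=111100 pc4: +16 =502
r61=111101 pc5: +32 =534
r62=111110 pc5: +32 =566
r63=111111 pc6: +64 =630
r64=1000000 pc1: +2 =632
r65=1000001 pc2: +4 =636
r66=1000010 pc2: +4 =640
r67=1000011 pc3: +8 =648
r68=1000100 pc2: +4 =652
r69=1000101 pc3: +8 =660
r70=1000110 pc3: +8 =668
r71=1000111 pc4: +16 =684
r72=1001000 pc2: +4 =688
r73=1001001 pc3: +8 =696
r74=1001010 pc3: +8 =704
r75=1001011 pc4: +16 =720
r76=1001100 pc3: +8 =728
r77=1001101 pc4: +16 =744
r78=1001110 pc4: +16 =760
r79=1001111 pc5: +32 =792
r80=1010000 pc2: +4 =796
r81=1010001 pc3: +8 =804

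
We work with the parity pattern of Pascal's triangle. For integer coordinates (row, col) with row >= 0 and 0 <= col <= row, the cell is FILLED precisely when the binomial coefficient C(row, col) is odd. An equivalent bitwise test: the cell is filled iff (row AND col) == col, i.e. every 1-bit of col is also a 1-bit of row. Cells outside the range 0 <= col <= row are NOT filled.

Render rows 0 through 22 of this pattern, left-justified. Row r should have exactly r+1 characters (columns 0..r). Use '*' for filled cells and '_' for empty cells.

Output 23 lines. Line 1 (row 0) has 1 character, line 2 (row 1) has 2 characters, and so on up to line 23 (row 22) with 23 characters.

r0=0: *
r1=1: **
r2=10: *_*
r3=11: ****
r4=100: *___*
r5=101: **__**
r6=110: *_*_*_*
r7=111: ********
r8=1000: *_______*
r9=1001: **______**
r10=1010: *_*_____*_*
r11=1011: ****____****
r12=1100: *___*___*___*
r13=1101: **__**__**__**
r14=1110: *_*_*_*_*_*_*_*
r15=1111: ****************
r16=10000: *_______________*
r17=10001: **______________**
r18=10010: *_*_____________*_*
r19=10011: ****____________****
r20=10100: *___*___________*___*
r21=10101: **__**__________**__**
r22=10110: *_*_*_*_________*_*_*_*

Answer: *
**
*_*
****
*___*
**__**
*_*_*_*
********
*_______*
**______**
*_*_____*_*
****____****
*___*___*___*
**__**__**__**
*_*_*_*_*_*_*_*
****************
*_______________*
**______________**
*_*_____________*_*
****____________****
*___*___________*___*
**__**__________**__**
*_*_*_*_________*_*_*_*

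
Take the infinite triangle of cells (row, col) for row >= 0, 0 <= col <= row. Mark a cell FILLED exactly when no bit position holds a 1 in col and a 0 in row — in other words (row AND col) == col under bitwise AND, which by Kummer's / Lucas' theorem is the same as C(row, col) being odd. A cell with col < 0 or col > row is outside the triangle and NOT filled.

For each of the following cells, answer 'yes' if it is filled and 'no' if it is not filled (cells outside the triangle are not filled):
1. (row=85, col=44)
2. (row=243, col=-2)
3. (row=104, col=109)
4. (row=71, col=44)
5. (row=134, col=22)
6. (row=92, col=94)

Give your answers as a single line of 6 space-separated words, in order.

Answer: no no no no no no

Derivation:
(85,44): row=0b1010101, col=0b101100, row AND col = 0b100 = 4; 4 != 44 -> empty
(243,-2): col outside [0, 243] -> not filled
(104,109): col outside [0, 104] -> not filled
(71,44): row=0b1000111, col=0b101100, row AND col = 0b100 = 4; 4 != 44 -> empty
(134,22): row=0b10000110, col=0b10110, row AND col = 0b110 = 6; 6 != 22 -> empty
(92,94): col outside [0, 92] -> not filled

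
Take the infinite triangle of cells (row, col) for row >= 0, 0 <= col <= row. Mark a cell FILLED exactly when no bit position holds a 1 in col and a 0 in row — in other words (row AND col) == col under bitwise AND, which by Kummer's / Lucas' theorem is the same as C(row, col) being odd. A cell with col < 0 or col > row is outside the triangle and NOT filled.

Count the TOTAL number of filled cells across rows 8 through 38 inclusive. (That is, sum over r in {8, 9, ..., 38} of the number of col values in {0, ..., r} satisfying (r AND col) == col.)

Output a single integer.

r8=1000 pc1: +2 =2
r9=1001 pc2: +4 =6
r10=1010 pc2: +4 =10
r11=1011 pc3: +8 =18
r12=1100 pc2: +4 =22
r13=1101 pc3: +8 =30
r14=1110 pc3: +8 =38
r15=1111 pc4: +16 =54
r16=10000 pc1: +2 =56
r17=10001 pc2: +4 =60
r18=10010 pc2: +4 =64
r19=10011 pc3: +8 =72
r20=10100 pc2: +4 =76
r21=10101 pc3: +8 =84
r22=10110 pc3: +8 =92
r23=10111 pc4: +16 =108
r24=11000 pc2: +4 =112
r25=11001 pc3: +8 =120
r26=11010 pc3: +8 =128
r27=11011 pc4: +16 =144
r28=11100 pc3: +8 =152
r29=11101 pc4: +16 =168
r30=11110 pc4: +16 =184
r31=11111 pc5: +32 =216
r32=100000 pc1: +2 =218
r33=100001 pc2: +4 =222
r34=100010 pc2: +4 =226
r35=100011 pc3: +8 =234
r36=100100 pc2: +4 =238
r37=100101 pc3: +8 =246
r38=100110 pc3: +8 =254

Answer: 254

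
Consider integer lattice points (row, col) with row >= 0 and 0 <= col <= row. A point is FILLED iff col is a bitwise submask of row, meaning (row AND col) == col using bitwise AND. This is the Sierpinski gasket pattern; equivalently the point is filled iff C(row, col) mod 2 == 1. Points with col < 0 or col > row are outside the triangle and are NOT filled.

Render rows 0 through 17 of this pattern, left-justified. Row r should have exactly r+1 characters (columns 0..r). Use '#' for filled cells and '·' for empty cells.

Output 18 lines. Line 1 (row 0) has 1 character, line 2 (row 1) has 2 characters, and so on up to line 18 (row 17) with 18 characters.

r0=0: #
r1=1: ##
r2=10: #·#
r3=11: ####
r4=100: #···#
r5=101: ##··##
r6=110: #·#·#·#
r7=111: ########
r8=1000: #·······#
r9=1001: ##······##
r10=1010: #·#·····#·#
r11=1011: ####····####
r12=1100: #···#···#···#
r13=1101: ##··##··##··##
r14=1110: #·#·#·#·#·#·#·#
r15=1111: ################
r16=10000: #···············#
r17=10001: ##··············##

Answer: #
##
#·#
####
#···#
##··##
#·#·#·#
########
#·······#
##······##
#·#·····#·#
####····####
#···#···#···#
##··##··##··##
#·#·#·#·#·#·#·#
################
#···············#
##··············##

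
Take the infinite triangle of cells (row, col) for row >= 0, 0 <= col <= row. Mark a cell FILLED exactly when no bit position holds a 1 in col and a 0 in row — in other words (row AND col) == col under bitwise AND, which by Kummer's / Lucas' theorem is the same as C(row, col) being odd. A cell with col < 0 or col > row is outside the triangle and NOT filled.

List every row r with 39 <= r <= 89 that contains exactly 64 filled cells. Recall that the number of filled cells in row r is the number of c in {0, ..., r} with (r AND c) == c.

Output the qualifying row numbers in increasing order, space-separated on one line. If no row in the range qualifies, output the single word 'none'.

Answer: 63

Derivation:
Row r has 2^popcount(r) filled cells, so we need popcount(r) = log2(64) = 6.
Scan r = 39..89 and keep those with exactly 6 one-bits:
r=39=100111 popcount=4 -> skip
r=40=101000 popcount=2 -> skip
r=41=101001 popcount=3 -> skip
r=42=101010 popcount=3 -> skip
r=43=101011 popcount=4 -> skip
r=44=101100 popcount=3 -> skip
r=45=101101 popcount=4 -> skip
r=46=101110 popcount=4 -> skip
r=47=101111 popcount=5 -> skip
r=48=110000 popcount=2 -> skip
r=49=110001 popcount=3 -> skip
r=50=110010 popcount=3 -> skip
r=51=110011 popcount=4 -> skip
r=52=110100 popcount=3 -> skip
r=53=110101 popcount=4 -> skip
r=54=110110 popcount=4 -> skip
r=55=110111 popcount=5 -> skip
r=56=111000 popcount=3 -> skip
r=57=111001 popcount=4 -> skip
r=58=111010 popcount=4 -> skip
r=59=111011 popcount=5 -> skip
r=60=111100 popcount=4 -> skip
r=61=111101 popcount=5 -> skip
r=62=111110 popcount=5 -> skip
r=63=111111 popcount=6 -> KEEP
r=64=1000000 popcount=1 -> skip
r=65=1000001 popcount=2 -> skip
r=66=1000010 popcount=2 -> skip
r=67=1000011 popcount=3 -> skip
r=68=1000100 popcount=2 -> skip
r=69=1000101 popcount=3 -> skip
r=70=1000110 popcount=3 -> skip
r=71=1000111 popcount=4 -> skip
r=72=1001000 popcount=2 -> skip
r=73=1001001 popcount=3 -> skip
r=74=1001010 popcount=3 -> skip
r=75=1001011 popcount=4 -> skip
r=76=1001100 popcount=3 -> skip
r=77=1001101 popcount=4 -> skip
r=78=1001110 popcount=4 -> skip
r=79=1001111 popcount=5 -> skip
r=80=1010000 popcount=2 -> skip
r=81=1010001 popcount=3 -> skip
r=82=1010010 popcount=3 -> skip
r=83=1010011 popcount=4 -> skip
r=84=1010100 popcount=3 -> skip
r=85=1010101 popcount=4 -> skip
r=86=1010110 popcount=4 -> skip
r=87=1010111 popcount=5 -> skip
r=88=1011000 popcount=3 -> skip
r=89=1011001 popcount=4 -> skip
Kept rows: 63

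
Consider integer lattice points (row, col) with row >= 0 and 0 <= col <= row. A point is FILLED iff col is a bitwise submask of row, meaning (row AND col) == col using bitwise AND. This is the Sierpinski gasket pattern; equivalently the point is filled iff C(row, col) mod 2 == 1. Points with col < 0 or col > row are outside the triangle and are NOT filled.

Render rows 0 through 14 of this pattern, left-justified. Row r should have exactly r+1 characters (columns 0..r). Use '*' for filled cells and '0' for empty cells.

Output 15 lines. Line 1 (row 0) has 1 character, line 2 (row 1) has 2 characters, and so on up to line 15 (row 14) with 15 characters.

Answer: *
**
*0*
****
*000*
**00**
*0*0*0*
********
*0000000*
**000000**
*0*00000*0*
****0000****
*000*000*000*
**00**00**00**
*0*0*0*0*0*0*0*

Derivation:
r0=0: *
r1=1: **
r2=10: *0*
r3=11: ****
r4=100: *000*
r5=101: **00**
r6=110: *0*0*0*
r7=111: ********
r8=1000: *0000000*
r9=1001: **000000**
r10=1010: *0*00000*0*
r11=1011: ****0000****
r12=1100: *000*000*000*
r13=1101: **00**00**00**
r14=1110: *0*0*0*0*0*0*0*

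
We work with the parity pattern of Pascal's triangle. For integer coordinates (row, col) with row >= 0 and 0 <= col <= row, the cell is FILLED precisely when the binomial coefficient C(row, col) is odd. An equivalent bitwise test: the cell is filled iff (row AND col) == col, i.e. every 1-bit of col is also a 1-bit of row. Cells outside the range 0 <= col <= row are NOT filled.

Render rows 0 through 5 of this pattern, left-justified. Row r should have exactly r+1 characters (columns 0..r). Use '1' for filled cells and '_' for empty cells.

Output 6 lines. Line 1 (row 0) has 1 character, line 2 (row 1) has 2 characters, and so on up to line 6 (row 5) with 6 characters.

Answer: 1
11
1_1
1111
1___1
11__11

Derivation:
r0=0: 1
r1=1: 11
r2=10: 1_1
r3=11: 1111
r4=100: 1___1
r5=101: 11__11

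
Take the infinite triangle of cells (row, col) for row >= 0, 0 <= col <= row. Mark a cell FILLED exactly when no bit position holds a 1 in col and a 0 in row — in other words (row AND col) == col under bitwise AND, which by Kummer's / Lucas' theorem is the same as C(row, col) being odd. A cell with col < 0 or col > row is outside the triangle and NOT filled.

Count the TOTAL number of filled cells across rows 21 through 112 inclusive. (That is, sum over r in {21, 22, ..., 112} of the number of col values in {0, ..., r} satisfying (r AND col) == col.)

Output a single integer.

r21=10101 pc3: +8 =8
r22=10110 pc3: +8 =16
r23=10111 pc4: +16 =32
r24=11000 pc2: +4 =36
r25=11001 pc3: +8 =44
r26=11010 pc3: +8 =52
r27=11011 pc4: +16 =68
r28=11100 pc3: +8 =76
r29=11101 pc4: +16 =92
r30=11110 pc4: +16 =108
r31=11111 pc5: +32 =140
r32=100000 pc1: +2 =142
r33=100001 pc2: +4 =146
r34=100010 pc2: +4 =150
r35=100011 pc3: +8 =158
r36=100100 pc2: +4 =162
r37=100101 pc3: +8 =170
r38=100110 pc3: +8 =178
r39=100111 pc4: +16 =194
r40=101000 pc2: +4 =198
r41=101001 pc3: +8 =206
r42=101010 pc3: +8 =214
r43=101011 pc4: +16 =230
r44=101100 pc3: +8 =238
r45=101101 pc4: +16 =254
r46=101110 pc4: +16 =270
r47=101111 pc5: +32 =302
r48=110000 pc2: +4 =306
r49=110001 pc3: +8 =314
r50=110010 pc3: +8 =322
r51=110011 pc4: +16 =338
r52=110100 pc3: +8 =346
r53=110101 pc4: +16 =362
r54=110110 pc4: +16 =378
r55=110111 pc5: +32 =410
r56=111000 pc3: +8 =418
r57=111001 pc4: +16 =434
r58=111010 pc4: +16 =450
r59=111011 pc5: +32 =482
r60=111100 pc4: +16 =498
r61=111101 pc5: +32 =530
r62=111110 pc5: +32 =562
r63=111111 pc6: +64 =626
r64=1000000 pc1: +2 =628
r65=1000001 pc2: +4 =632
r66=1000010 pc2: +4 =636
r67=1000011 pc3: +8 =644
r68=1000100 pc2: +4 =648
r69=1000101 pc3: +8 =656
r70=1000110 pc3: +8 =664
r71=1000111 pc4: +16 =680
r72=1001000 pc2: +4 =684
r73=1001001 pc3: +8 =692
r74=1001010 pc3: +8 =700
r75=1001011 pc4: +16 =716
r76=1001100 pc3: +8 =724
r77=1001101 pc4: +16 =740
r78=1001110 pc4: +16 =756
r79=1001111 pc5: +32 =788
r80=1010000 pc2: +4 =792
r81=1010001 pc3: +8 =800
r82=1010010 pc3: +8 =808
r83=1010011 pc4: +16 =824
r84=1010100 pc3: +8 =832
r85=1010101 pc4: +16 =848
r86=1010110 pc4: +16 =864
r87=1010111 pc5: +32 =896
r88=1011000 pc3: +8 =904
r89=1011001 pc4: +16 =920
r90=1011010 pc4: +16 =936
r91=1011011 pc5: +32 =968
r92=1011100 pc4: +16 =984
r93=1011101 pc5: +32 =1016
r94=1011110 pc5: +32 =1048
r95=1011111 pc6: +64 =1112
r96=1100000 pc2: +4 =1116
r97=1100001 pc3: +8 =1124
r98=1100010 pc3: +8 =1132
r99=1100011 pc4: +16 =1148
r100=1100100 pc3: +8 =1156
r101=1100101 pc4: +16 =1172
r102=1100110 pc4: +16 =1188
r103=1100111 pc5: +32 =1220
r104=1101000 pc3: +8 =1228
r105=1101001 pc4: +16 =1244
r106=1101010 pc4: +16 =1260
r107=1101011 pc5: +32 =1292
r108=1101100 pc4: +16 =1308
r109=1101101 pc5: +32 =1340
r110=1101110 pc5: +32 =1372
r111=1101111 pc6: +64 =1436
r112=1110000 pc3: +8 =1444

Answer: 1444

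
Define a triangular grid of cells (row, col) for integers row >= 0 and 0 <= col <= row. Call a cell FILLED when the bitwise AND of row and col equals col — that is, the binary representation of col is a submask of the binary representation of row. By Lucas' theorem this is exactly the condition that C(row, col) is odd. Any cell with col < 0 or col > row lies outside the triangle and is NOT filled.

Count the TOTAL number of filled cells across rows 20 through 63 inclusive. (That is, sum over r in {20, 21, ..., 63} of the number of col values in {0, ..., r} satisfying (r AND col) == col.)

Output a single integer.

Answer: 630

Derivation:
r20=10100 pc2: +4 =4
r21=10101 pc3: +8 =12
r22=10110 pc3: +8 =20
r23=10111 pc4: +16 =36
r24=11000 pc2: +4 =40
r25=11001 pc3: +8 =48
r26=11010 pc3: +8 =56
r27=11011 pc4: +16 =72
r28=11100 pc3: +8 =80
r29=11101 pc4: +16 =96
r30=11110 pc4: +16 =112
r31=11111 pc5: +32 =144
r32=100000 pc1: +2 =146
r33=100001 pc2: +4 =150
r34=100010 pc2: +4 =154
r35=100011 pc3: +8 =162
r36=100100 pc2: +4 =166
r37=100101 pc3: +8 =174
r38=100110 pc3: +8 =182
r39=100111 pc4: +16 =198
r40=101000 pc2: +4 =202
r41=101001 pc3: +8 =210
r42=101010 pc3: +8 =218
r43=101011 pc4: +16 =234
r44=101100 pc3: +8 =242
r45=101101 pc4: +16 =258
r46=101110 pc4: +16 =274
r47=101111 pc5: +32 =306
r48=110000 pc2: +4 =310
r49=110001 pc3: +8 =318
r50=110010 pc3: +8 =326
r51=110011 pc4: +16 =342
r52=110100 pc3: +8 =350
r53=110101 pc4: +16 =366
r54=110110 pc4: +16 =382
r55=110111 pc5: +32 =414
r56=111000 pc3: +8 =422
r57=111001 pc4: +16 =438
r58=111010 pc4: +16 =454
r59=111011 pc5: +32 =486
r60=111100 pc4: +16 =502
r61=111101 pc5: +32 =534
r62=111110 pc5: +32 =566
r63=111111 pc6: +64 =630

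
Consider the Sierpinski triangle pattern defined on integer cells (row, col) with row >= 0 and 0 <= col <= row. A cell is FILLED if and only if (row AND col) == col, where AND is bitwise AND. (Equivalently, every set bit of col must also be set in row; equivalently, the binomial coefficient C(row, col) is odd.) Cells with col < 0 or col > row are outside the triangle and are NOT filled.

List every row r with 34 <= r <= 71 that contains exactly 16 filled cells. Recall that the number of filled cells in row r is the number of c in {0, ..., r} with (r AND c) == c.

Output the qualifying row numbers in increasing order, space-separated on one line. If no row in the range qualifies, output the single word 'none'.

Row r has 2^popcount(r) filled cells, so we need popcount(r) = log2(16) = 4.
Scan r = 34..71 and keep those with exactly 4 one-bits:
r=34=100010 popcount=2 -> skip
r=35=100011 popcount=3 -> skip
r=36=100100 popcount=2 -> skip
r=37=100101 popcount=3 -> skip
r=38=100110 popcount=3 -> skip
r=39=100111 popcount=4 -> KEEP
r=40=101000 popcount=2 -> skip
r=41=101001 popcount=3 -> skip
r=42=101010 popcount=3 -> skip
r=43=101011 popcount=4 -> KEEP
r=44=101100 popcount=3 -> skip
r=45=101101 popcount=4 -> KEEP
r=46=101110 popcount=4 -> KEEP
r=47=101111 popcount=5 -> skip
r=48=110000 popcount=2 -> skip
r=49=110001 popcount=3 -> skip
r=50=110010 popcount=3 -> skip
r=51=110011 popcount=4 -> KEEP
r=52=110100 popcount=3 -> skip
r=53=110101 popcount=4 -> KEEP
r=54=110110 popcount=4 -> KEEP
r=55=110111 popcount=5 -> skip
r=56=111000 popcount=3 -> skip
r=57=111001 popcount=4 -> KEEP
r=58=111010 popcount=4 -> KEEP
r=59=111011 popcount=5 -> skip
r=60=111100 popcount=4 -> KEEP
r=61=111101 popcount=5 -> skip
r=62=111110 popcount=5 -> skip
r=63=111111 popcount=6 -> skip
r=64=1000000 popcount=1 -> skip
r=65=1000001 popcount=2 -> skip
r=66=1000010 popcount=2 -> skip
r=67=1000011 popcount=3 -> skip
r=68=1000100 popcount=2 -> skip
r=69=1000101 popcount=3 -> skip
r=70=1000110 popcount=3 -> skip
r=71=1000111 popcount=4 -> KEEP
Kept rows: 39 43 45 46 51 53 54 57 58 60 71

Answer: 39 43 45 46 51 53 54 57 58 60 71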